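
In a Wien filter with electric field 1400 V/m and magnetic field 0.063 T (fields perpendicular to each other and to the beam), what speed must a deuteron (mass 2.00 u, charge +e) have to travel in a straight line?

Straight-line motion ⇒ electric and magnetic forces cancel, so E = vB.
v = E/B = 1400/0.063 = 2.2×10⁴ m/s.

v = 2.2×10⁴ m/s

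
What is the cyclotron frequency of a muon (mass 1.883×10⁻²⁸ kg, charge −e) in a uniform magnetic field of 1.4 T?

f ≈ 1.9×10⁸ Hz

f = |q|B/(2πm).
f = (1.602×10⁻¹⁹)(1.4)/(2π·1.883×10⁻²⁸) ≈ 1.9×10⁸ Hz.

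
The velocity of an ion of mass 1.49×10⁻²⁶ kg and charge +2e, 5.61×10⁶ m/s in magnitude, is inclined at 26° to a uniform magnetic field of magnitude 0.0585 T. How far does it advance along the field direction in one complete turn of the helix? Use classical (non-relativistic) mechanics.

v∥ = v cosθ = 5.61×10⁶·cos26° ≈ 5.042×10⁶ m/s.
T = 2πm/(|q|B) = 2π(1.49×10⁻²⁶)/((3.204×10⁻¹⁹)(0.0585)) ≈ 4.995×10⁻⁶ s.
pitch = v∥ T = (5.042×10⁶)(4.995×10⁻⁶) ≈ 25.2 m.

p ≈ 25.2 m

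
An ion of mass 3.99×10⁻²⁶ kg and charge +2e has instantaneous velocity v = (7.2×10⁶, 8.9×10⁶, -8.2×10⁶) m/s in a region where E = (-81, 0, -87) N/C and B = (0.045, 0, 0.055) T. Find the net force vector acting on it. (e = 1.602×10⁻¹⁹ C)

F ≈ (1.57×10⁻¹³, -2.45×10⁻¹³, -1.28×10⁻¹³) N

v×B = (4.90×10⁵, -7.65×10⁵, -4.00×10⁵) N/C.
E + v×B = (4.89×10⁵, -7.65×10⁵, -4.01×10⁵) N/C.
F = q(E + v×B) = (3.204×10⁻¹⁹ C)·(4.89×10⁵, -7.65×10⁵, -4.01×10⁵) = (1.57×10⁻¹³, -2.45×10⁻¹³, -1.28×10⁻¹³) N.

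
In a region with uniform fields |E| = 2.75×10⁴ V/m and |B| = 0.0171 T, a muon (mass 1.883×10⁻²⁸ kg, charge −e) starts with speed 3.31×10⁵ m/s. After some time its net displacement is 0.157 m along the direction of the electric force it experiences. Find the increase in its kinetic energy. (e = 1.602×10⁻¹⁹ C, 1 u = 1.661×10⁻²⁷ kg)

ΔKE ≈ 6.92×10⁻¹⁶ J

The magnetic force is always ⟂ v and does no work; only the electric force changes KE.
ΔKE = F_E · d = |q|E d = (1.602×10⁻¹⁹)(2.75×10⁴)(0.157) ≈ 6.92×10⁻¹⁶ J.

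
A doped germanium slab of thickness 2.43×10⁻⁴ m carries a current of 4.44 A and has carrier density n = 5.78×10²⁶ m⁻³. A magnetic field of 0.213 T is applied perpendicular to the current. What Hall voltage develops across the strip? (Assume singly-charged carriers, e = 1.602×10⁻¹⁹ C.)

V_H ≈ 4.20×10⁻⁵ V

V_H = IB/(n e t).
V_H = (4.44)(0.213)/((5.78×10²⁶)(1.602×10⁻¹⁹)(2.43×10⁻⁴)) ≈ 4.20×10⁻⁵ V.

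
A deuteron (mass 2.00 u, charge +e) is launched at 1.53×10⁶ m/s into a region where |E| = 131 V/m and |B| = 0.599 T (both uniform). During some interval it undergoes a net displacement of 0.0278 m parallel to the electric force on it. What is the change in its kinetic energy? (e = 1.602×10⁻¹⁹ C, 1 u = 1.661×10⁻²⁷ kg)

The magnetic force is always ⟂ v and does no work; only the electric force changes KE.
ΔKE = F_E · d = |q|E d = (1.602×10⁻¹⁹)(131)(0.0278) ≈ 5.83×10⁻¹⁹ J.

ΔKE ≈ 5.83×10⁻¹⁹ J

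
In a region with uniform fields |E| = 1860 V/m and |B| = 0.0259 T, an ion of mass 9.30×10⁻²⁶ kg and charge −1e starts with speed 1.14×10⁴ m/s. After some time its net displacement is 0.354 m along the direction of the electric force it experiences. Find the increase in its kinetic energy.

The magnetic force is always ⟂ v and does no work; only the electric force changes KE.
ΔKE = F_E · d = |q|E d = (1.602×10⁻¹⁹)(1860)(0.354) ≈ 1.05×10⁻¹⁶ J.

ΔKE ≈ 1.05×10⁻¹⁶ J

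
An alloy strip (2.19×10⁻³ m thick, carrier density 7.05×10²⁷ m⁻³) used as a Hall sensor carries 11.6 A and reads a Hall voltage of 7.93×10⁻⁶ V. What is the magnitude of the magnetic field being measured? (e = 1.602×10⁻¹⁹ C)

From V_H = IB/(n e t), B = V_H n e t / I.
B = (7.93×10⁻⁶)(7.05×10²⁷)(1.602×10⁻¹⁹)(2.19×10⁻³)/11.6 ≈ 1.69 T.

B ≈ 1.69 T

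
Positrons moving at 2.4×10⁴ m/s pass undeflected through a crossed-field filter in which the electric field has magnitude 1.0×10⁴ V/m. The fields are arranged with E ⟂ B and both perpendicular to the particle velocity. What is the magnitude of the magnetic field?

Balance of forces in the selector: qE = qvB ⇒ B = E/v.
B = 1.0×10⁴/2.4×10⁴ = 0.42 T.

B = 0.42 T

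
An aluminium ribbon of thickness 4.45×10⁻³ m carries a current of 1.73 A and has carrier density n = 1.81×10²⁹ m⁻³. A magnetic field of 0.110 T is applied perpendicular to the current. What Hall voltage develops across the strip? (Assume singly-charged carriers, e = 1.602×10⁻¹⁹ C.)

V_H ≈ 1.47×10⁻⁹ V

V_H = IB/(n e t).
V_H = (1.73)(0.110)/((1.81×10²⁹)(1.602×10⁻¹⁹)(4.45×10⁻³)) ≈ 1.47×10⁻⁹ V.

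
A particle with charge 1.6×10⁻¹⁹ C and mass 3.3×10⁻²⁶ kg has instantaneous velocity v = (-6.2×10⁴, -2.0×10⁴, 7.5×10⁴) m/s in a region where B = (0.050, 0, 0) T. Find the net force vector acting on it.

v×B = (0, 3750, 1000) N/C.
F = q v×B = (1.6×10⁻¹⁹ C)·(0, 3750, 1000) = (0, 6.00×10⁻¹⁶, 1.60×10⁻¹⁶) N.

F ≈ (0, 6.00×10⁻¹⁶, 1.60×10⁻¹⁶) N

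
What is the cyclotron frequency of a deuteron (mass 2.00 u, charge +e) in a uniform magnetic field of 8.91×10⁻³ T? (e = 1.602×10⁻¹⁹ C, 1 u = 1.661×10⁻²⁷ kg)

f = |q|B/(2πm).
f = (1.602×10⁻¹⁹)(8.91×10⁻³)/(2π·3.322×10⁻²⁷) ≈ 6.84×10⁴ Hz.

f ≈ 6.84×10⁴ Hz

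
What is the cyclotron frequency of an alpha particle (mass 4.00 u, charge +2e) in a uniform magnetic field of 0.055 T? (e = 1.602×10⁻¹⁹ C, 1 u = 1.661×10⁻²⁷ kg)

f ≈ 4.2×10⁵ Hz

f = |q|B/(2πm).
f = (3.204×10⁻¹⁹)(0.055)/(2π·6.644×10⁻²⁷) ≈ 4.2×10⁵ Hz.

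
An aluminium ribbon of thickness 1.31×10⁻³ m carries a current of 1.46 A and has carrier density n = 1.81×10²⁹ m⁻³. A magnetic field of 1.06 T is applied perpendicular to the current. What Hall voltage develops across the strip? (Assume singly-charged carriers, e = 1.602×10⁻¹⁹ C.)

V_H ≈ 4.07×10⁻⁸ V

V_H = IB/(n e t).
V_H = (1.46)(1.06)/((1.81×10²⁹)(1.602×10⁻¹⁹)(1.31×10⁻³)) ≈ 4.07×10⁻⁸ V.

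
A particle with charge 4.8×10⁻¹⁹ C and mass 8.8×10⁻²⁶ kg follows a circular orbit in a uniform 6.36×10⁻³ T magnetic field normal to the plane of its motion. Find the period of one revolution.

T ≈ 1.81×10⁻⁴ s

The cyclotron period depends only on m, q, B: T = 2πm/(|q|B).
T = 2π(8.8×10⁻²⁶)/((4.8×10⁻¹⁹)(6.36×10⁻³)) ≈ 1.81×10⁻⁴ s.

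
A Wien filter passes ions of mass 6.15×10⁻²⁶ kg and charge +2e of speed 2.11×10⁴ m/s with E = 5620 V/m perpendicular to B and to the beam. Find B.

Balance of forces in the selector: qE = qvB ⇒ B = E/v.
B = 5620/2.11×10⁴ = 0.266 T.

B = 0.266 T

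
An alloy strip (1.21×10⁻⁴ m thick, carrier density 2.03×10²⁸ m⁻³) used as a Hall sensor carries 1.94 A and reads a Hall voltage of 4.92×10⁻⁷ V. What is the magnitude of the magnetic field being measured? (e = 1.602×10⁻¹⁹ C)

B ≈ 0.0998 T

From V_H = IB/(n e t), B = V_H n e t / I.
B = (4.92×10⁻⁷)(2.03×10²⁸)(1.602×10⁻¹⁹)(1.21×10⁻⁴)/1.94 ≈ 0.0998 T.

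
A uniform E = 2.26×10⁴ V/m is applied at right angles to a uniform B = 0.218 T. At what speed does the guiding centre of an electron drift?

The E×B drift speed is v_d = E/B.
v_d = 2.26×10⁴/0.218 = 1.04×10⁵ m/s.

v_d ≈ 1.04×10⁵ m/s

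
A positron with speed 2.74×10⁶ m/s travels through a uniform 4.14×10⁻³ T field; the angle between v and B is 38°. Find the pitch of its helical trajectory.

v∥ = v cosθ = 2.74×10⁶·cos38° ≈ 2.159×10⁶ m/s.
T = 2πm/(|q|B) = 2π(9.109×10⁻³¹)/((1.602×10⁻¹⁹)(4.14×10⁻³)) ≈ 8.630×10⁻⁹ s.
pitch = v∥ T = (2.159×10⁶)(8.630×10⁻⁹) ≈ 0.0186 m.

p ≈ 0.0186 m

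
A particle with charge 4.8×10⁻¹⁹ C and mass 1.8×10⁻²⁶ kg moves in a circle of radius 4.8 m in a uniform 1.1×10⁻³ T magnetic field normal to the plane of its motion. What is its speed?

v ≈ 1.4×10⁵ m/s

From |q|vB = mv²/r, v = |q|Br/m.
v = (4.8×10⁻¹⁹)(1.1×10⁻³)(4.8)/1.8×10⁻²⁶ ≈ 1.4×10⁵ m/s.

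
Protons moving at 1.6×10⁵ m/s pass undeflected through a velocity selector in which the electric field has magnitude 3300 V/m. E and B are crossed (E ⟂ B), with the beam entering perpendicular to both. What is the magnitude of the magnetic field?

B = 0.021 T

Balance of forces in the selector: qE = qvB ⇒ B = E/v.
B = 3300/1.6×10⁵ = 0.021 T.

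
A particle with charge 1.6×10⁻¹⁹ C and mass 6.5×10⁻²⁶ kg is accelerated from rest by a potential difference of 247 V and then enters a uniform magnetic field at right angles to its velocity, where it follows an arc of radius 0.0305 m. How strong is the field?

B ≈ 0.464 T

v = √(2|q|V/m) = √(2·1.6×10⁻¹⁹·247/6.5×10⁻²⁶) ≈ 3.487×10⁴ m/s.
B = mv/(|q|r) = (6.5×10⁻²⁶)(3.487×10⁴)/((1.6×10⁻¹⁹)(0.0305)) ≈ 0.464 T.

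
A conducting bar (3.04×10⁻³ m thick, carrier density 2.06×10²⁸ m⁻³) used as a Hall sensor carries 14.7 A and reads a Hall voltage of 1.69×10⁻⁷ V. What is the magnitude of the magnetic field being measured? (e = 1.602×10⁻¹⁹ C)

From V_H = IB/(n e t), B = V_H n e t / I.
B = (1.69×10⁻⁷)(2.06×10²⁸)(1.602×10⁻¹⁹)(3.04×10⁻³)/14.7 ≈ 0.115 T.

B ≈ 0.115 T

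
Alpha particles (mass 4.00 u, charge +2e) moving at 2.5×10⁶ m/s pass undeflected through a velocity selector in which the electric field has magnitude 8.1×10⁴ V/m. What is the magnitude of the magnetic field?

B = 0.032 T

Balance of forces in the selector: qE = qvB ⇒ B = E/v.
B = 8.1×10⁴/2.5×10⁶ = 0.032 T.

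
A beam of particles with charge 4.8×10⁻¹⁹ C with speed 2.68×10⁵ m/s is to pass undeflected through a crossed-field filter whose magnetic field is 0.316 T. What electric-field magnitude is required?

E = 8.47×10⁴ V/m

For straight-line motion qE = qvB, so E = vB.
E = 2.68×10⁵ × 0.316 = 8.47×10⁴ V/m.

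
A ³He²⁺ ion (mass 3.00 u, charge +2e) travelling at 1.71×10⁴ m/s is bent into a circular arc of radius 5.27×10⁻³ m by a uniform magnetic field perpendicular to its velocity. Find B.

B ≈ 0.0505 T

From |q|vB = mv²/r, B = mv/(|q|r).
B = (4.983×10⁻²⁷)(1.71×10⁴)/((3.204×10⁻¹⁹)(5.27×10⁻³)) ≈ 0.0505 T.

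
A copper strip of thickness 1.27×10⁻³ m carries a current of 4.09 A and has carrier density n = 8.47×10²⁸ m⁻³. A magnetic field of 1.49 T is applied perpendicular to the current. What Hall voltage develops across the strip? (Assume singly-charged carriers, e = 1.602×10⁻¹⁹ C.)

V_H = IB/(n e t).
V_H = (4.09)(1.49)/((8.47×10²⁸)(1.602×10⁻¹⁹)(1.27×10⁻³)) ≈ 3.54×10⁻⁷ V.

V_H ≈ 3.54×10⁻⁷ V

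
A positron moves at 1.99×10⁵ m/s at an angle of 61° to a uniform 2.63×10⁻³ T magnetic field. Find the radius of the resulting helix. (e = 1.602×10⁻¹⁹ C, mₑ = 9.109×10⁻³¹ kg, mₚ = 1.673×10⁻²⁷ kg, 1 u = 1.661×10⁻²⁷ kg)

r ≈ 3.76×10⁻⁴ m

v⊥ = v sinθ = 1.99×10⁵·sin61° ≈ 1.740×10⁵ m/s.
r = m v⊥/(|q|B) = (9.109×10⁻³¹)(1.740×10⁵)/((1.602×10⁻¹⁹)(2.63×10⁻³)) ≈ 3.76×10⁻⁴ m.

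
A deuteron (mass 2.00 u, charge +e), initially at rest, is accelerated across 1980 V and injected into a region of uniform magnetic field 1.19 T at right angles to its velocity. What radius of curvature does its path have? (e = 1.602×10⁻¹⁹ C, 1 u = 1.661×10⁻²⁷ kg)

r ≈ 7.61×10⁻³ m

Acceleration: |q|V = ½mv² ⇒ v = √(2|q|V/m) = √(2·1.602×10⁻¹⁹·1980/3.322×10⁻²⁷) ≈ 4.370×10⁵ m/s.
In the field: r = mv/(|q|B) = (3.322×10⁻²⁷)(4.370×10⁵)/((1.602×10⁻¹⁹)(1.19)) ≈ 7.61×10⁻³ m.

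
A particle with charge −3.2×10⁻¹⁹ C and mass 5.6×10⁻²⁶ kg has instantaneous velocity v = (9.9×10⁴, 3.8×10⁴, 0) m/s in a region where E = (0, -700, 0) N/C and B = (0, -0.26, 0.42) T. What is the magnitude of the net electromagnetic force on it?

|F| ≈ 1.66×10⁻¹⁴ N

v×B = (1.60×10⁴, -4.16×10⁴, -2.57×10⁴) N/C.
E + v×B = (1.60×10⁴, -4.23×10⁴, -2.57×10⁴) N/C.
F = q(E + v×B) = (−3.2×10⁻¹⁹ C)·(1.60×10⁴, -4.23×10⁴, -2.57×10⁴) = (-5.11×10⁻¹⁵, 1.35×10⁻¹⁴, 8.24×10⁻¹⁵) N.
|F| = 1.66×10⁻¹⁴ N.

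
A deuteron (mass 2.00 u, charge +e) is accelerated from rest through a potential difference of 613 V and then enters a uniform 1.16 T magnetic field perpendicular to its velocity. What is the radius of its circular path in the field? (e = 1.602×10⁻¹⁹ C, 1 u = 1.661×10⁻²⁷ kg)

Acceleration: |q|V = ½mv² ⇒ v = √(2|q|V/m) = √(2·1.602×10⁻¹⁹·613/3.322×10⁻²⁷) ≈ 2.432×10⁵ m/s.
In the field: r = mv/(|q|B) = (3.322×10⁻²⁷)(2.432×10⁵)/((1.602×10⁻¹⁹)(1.16)) ≈ 4.35×10⁻³ m.

r ≈ 4.35×10⁻³ m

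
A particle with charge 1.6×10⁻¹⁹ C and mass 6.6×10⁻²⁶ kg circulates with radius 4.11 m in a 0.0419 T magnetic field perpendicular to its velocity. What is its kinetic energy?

v = |q|Br/m, then KE = ½mv² = (qBr)²/(2m).
v = (1.6×10⁻¹⁹)(0.0419)(4.11)/6.6×10⁻²⁶ ≈ 4.175×10⁵ m/s.
KE = ½(6.6×10⁻²⁶)(4.175×10⁵)² ≈ 5.75×10⁻¹⁵ J = 3.59×10⁴ eV.

KE ≈ 3.59×10⁴ eV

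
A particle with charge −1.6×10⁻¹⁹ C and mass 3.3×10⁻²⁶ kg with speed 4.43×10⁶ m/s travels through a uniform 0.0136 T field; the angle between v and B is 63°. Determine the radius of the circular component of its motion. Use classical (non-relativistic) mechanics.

v⊥ = v sinθ = 4.43×10⁶·sin63° ≈ 3.947×10⁶ m/s.
r = m v⊥/(|q|B) = (3.3×10⁻²⁶)(3.947×10⁶)/((1.6×10⁻¹⁹)(0.0136)) ≈ 59.9 m.

r ≈ 59.9 m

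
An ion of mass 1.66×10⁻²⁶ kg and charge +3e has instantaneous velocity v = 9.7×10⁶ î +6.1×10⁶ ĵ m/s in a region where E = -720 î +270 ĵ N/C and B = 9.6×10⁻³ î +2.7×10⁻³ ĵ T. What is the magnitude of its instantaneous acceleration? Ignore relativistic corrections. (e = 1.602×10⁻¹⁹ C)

|a| ≈ 9.37×10¹¹ m/s²

v×B = (0, 0, -3.24×10⁴) N/C.
E + v×B = (-720, 270, -3.24×10⁴) N/C.
F = q(E + v×B) = (4.806×10⁻¹⁹ C)·(-720, 270, -3.24×10⁴) = (-3.46×10⁻¹⁶, 1.30×10⁻¹⁶, -1.56×10⁻¹⁴) N.
|a| = |F|/m = 1.556×10⁻¹⁴/1.66×10⁻²⁶ ≈ 9.37×10¹¹ m/s².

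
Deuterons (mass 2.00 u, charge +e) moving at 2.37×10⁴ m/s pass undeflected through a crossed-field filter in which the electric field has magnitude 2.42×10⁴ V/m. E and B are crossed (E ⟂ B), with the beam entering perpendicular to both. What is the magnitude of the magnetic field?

Balance of forces in the selector: qE = qvB ⇒ B = E/v.
B = 2.42×10⁴/2.37×10⁴ = 1.02 T.

B = 1.02 T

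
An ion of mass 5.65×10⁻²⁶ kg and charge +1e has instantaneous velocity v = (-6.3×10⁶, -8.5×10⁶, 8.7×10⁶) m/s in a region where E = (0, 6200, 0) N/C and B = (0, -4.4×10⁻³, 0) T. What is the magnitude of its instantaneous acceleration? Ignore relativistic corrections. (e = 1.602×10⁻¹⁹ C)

|a| ≈ 1.35×10¹¹ m/s²

v×B = (3.83×10⁴, 0, 2.77×10⁴) N/C.
E + v×B = (3.83×10⁴, 6200, 2.77×10⁴) N/C.
F = q(E + v×B) = (1.602×10⁻¹⁹ C)·(3.83×10⁴, 6200, 2.77×10⁴) = (6.13×10⁻¹⁵, 9.93×10⁻¹⁶, 4.44×10⁻¹⁵) N.
|a| = |F|/m = 7.636×10⁻¹⁵/5.65×10⁻²⁶ ≈ 1.35×10¹¹ m/s².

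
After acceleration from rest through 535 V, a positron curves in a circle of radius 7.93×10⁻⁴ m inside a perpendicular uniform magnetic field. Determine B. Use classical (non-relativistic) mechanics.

v = √(2|q|V/m) = √(2·1.602×10⁻¹⁹·535/9.109×10⁻³¹) ≈ 1.372×10⁷ m/s.
B = mv/(|q|r) = (9.109×10⁻³¹)(1.372×10⁷)/((1.602×10⁻¹⁹)(7.93×10⁻⁴)) ≈ 0.0984 T.

B ≈ 0.0984 T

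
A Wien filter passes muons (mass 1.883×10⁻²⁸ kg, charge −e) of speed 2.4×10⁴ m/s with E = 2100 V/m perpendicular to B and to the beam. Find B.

Balance of forces in the selector: qE = qvB ⇒ B = E/v.
B = 2100/2.4×10⁴ = 0.087 T.

B = 0.087 T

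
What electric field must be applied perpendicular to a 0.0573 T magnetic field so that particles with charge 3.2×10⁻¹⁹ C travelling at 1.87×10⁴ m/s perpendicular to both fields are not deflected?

For straight-line motion qE = qvB, so E = vB.
E = 1.87×10⁴ × 0.0573 = 1070 V/m.

E = 1070 V/m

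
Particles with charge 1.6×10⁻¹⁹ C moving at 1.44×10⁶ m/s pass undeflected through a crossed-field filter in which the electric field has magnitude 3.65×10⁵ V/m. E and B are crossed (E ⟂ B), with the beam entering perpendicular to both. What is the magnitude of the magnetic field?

B = 0.253 T

Balance of forces in the selector: qE = qvB ⇒ B = E/v.
B = 3.65×10⁵/1.44×10⁶ = 0.253 T.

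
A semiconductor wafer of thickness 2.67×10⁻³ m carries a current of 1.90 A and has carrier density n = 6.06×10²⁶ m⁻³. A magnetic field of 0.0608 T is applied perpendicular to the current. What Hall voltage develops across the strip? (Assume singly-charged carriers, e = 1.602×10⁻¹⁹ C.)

V_H = IB/(n e t).
V_H = (1.90)(0.0608)/((6.06×10²⁶)(1.602×10⁻¹⁹)(2.67×10⁻³)) ≈ 4.46×10⁻⁷ V.

V_H ≈ 4.46×10⁻⁷ V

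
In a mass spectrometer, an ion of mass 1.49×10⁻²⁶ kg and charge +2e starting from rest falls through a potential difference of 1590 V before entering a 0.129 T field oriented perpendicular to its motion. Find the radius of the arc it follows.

r ≈ 0.0943 m

Acceleration: |q|V = ½mv² ⇒ v = √(2|q|V/m) = √(2·3.204×10⁻¹⁹·1590/1.49×10⁻²⁶) ≈ 2.615×10⁵ m/s.
In the field: r = mv/(|q|B) = (1.49×10⁻²⁶)(2.615×10⁵)/((3.204×10⁻¹⁹)(0.129)) ≈ 0.0943 m.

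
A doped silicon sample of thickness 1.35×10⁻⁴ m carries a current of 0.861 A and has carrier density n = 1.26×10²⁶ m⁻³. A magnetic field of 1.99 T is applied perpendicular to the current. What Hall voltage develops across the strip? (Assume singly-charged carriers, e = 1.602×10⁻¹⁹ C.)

V_H ≈ 6.29×10⁻⁴ V

V_H = IB/(n e t).
V_H = (0.861)(1.99)/((1.26×10²⁶)(1.602×10⁻¹⁹)(1.35×10⁻⁴)) ≈ 6.29×10⁻⁴ V.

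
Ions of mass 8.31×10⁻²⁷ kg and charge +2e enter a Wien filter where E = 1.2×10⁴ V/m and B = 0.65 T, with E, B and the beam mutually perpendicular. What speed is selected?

v = 1.8×10⁴ m/s

Straight-line motion ⇒ electric and magnetic forces cancel, so E = vB.
v = E/B = 1.2×10⁴/0.65 = 1.8×10⁴ m/s.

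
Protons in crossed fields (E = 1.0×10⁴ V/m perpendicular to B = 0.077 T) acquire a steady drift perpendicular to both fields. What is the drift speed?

The E×B drift speed is v_d = E/B.
v_d = 1.0×10⁴/0.077 = 1.3×10⁵ m/s.

v_d ≈ 1.3×10⁵ m/s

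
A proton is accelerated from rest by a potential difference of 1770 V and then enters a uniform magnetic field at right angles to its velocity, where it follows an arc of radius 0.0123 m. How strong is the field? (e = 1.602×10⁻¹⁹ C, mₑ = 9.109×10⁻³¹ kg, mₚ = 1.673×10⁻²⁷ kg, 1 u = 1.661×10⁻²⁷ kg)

v = √(2|q|V/m) = √(2·1.602×10⁻¹⁹·1770/1.673×10⁻²⁷) ≈ 5.822×10⁵ m/s.
B = mv/(|q|r) = (1.673×10⁻²⁷)(5.822×10⁵)/((1.602×10⁻¹⁹)(0.0123)) ≈ 0.494 T.

B ≈ 0.494 T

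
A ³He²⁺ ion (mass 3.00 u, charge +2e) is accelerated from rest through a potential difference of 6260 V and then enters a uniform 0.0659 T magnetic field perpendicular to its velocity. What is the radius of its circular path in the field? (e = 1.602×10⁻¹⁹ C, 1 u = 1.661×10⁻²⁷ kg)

r ≈ 0.212 m

Acceleration: |q|V = ½mv² ⇒ v = √(2|q|V/m) = √(2·3.204×10⁻¹⁹·6260/4.983×10⁻²⁷) ≈ 8.972×10⁵ m/s.
In the field: r = mv/(|q|B) = (4.983×10⁻²⁷)(8.972×10⁵)/((3.204×10⁻¹⁹)(0.0659)) ≈ 0.212 m.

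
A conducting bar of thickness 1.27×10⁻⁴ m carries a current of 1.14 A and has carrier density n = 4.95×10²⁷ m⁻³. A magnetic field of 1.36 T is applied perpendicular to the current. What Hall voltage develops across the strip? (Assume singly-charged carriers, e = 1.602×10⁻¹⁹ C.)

V_H ≈ 1.54×10⁻⁵ V

V_H = IB/(n e t).
V_H = (1.14)(1.36)/((4.95×10²⁷)(1.602×10⁻¹⁹)(1.27×10⁻⁴)) ≈ 1.54×10⁻⁵ V.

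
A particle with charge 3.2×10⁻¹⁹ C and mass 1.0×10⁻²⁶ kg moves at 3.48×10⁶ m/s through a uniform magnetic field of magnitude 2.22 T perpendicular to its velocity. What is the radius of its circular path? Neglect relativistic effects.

The magnetic force provides the centripetal force: |q|vB = mv²/r.
r = mv/(|q|B) = (1.0×10⁻²⁶)(3.48×10⁶)/((3.2×10⁻¹⁹)(2.22)) ≈ 0.0490 m.

r ≈ 0.0490 m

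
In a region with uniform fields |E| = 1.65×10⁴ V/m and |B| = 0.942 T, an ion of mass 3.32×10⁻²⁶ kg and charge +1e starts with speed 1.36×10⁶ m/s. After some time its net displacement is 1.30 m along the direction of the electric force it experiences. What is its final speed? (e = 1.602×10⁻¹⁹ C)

B does no work; ΔKE = |q|E d.
½mv_f² = ½mv₀² + |q|Ed = ½(3.32×10⁻²⁶)(1.36×10⁶)² + (1.602×10⁻¹⁹)(1.65×10⁴)(1.30) ≈ 3.070×10⁻¹⁴ J + 3.436×10⁻¹⁵ J ≈ 3.414×10⁻¹⁴ J.
v_f = √(2·3.414×10⁻¹⁴/3.32×10⁻²⁶) ≈ 1.43×10⁶ m/s.

v_f ≈ 1.43×10⁶ m/s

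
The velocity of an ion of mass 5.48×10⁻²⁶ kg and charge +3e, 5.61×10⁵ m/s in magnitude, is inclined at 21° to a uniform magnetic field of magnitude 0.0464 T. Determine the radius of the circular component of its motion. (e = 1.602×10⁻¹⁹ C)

v⊥ = v sinθ = 5.61×10⁵·sin21° ≈ 2.010×10⁵ m/s.
r = m v⊥/(|q|B) = (5.48×10⁻²⁶)(2.010×10⁵)/((4.806×10⁻¹⁹)(0.0464)) ≈ 0.494 m.

r ≈ 0.494 m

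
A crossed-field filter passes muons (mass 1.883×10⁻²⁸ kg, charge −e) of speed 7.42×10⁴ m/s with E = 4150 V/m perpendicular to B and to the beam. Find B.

B = 0.0559 T

Balance of forces in the selector: qE = qvB ⇒ B = E/v.
B = 4150/7.42×10⁴ = 0.0559 T.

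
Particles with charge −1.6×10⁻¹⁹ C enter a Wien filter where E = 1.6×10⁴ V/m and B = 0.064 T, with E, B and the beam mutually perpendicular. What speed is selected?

For undeflected motion the electric and magnetic forces balance: qE = qvB.
v = E/B = 1.6×10⁴/0.064 = 2.5×10⁵ m/s.
The result is independent of the particle's charge and mass.

v = 2.5×10⁵ m/s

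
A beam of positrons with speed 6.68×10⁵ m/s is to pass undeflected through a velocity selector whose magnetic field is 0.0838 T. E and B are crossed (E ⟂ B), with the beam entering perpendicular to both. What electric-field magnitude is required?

E = 5.60×10⁴ V/m

For straight-line motion qE = qvB, so E = vB.
E = 6.68×10⁵ × 0.0838 = 5.60×10⁴ V/m.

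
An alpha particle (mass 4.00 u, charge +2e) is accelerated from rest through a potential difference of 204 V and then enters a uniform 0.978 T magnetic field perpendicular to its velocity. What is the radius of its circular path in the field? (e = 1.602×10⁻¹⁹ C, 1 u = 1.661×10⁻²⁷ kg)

r ≈ 2.97×10⁻³ m

Acceleration: |q|V = ½mv² ⇒ v = √(2|q|V/m) = √(2·3.204×10⁻¹⁹·204/6.644×10⁻²⁷) ≈ 1.403×10⁵ m/s.
In the field: r = mv/(|q|B) = (6.644×10⁻²⁷)(1.403×10⁵)/((3.204×10⁻¹⁹)(0.978)) ≈ 2.97×10⁻³ m.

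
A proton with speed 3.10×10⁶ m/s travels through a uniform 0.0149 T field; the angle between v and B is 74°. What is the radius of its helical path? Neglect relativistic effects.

v⊥ = v sinθ = 3.10×10⁶·sin74° ≈ 2.980×10⁶ m/s.
r = m v⊥/(|q|B) = (1.673×10⁻²⁷)(2.980×10⁶)/((1.602×10⁻¹⁹)(0.0149)) ≈ 2.09 m.

r ≈ 2.09 m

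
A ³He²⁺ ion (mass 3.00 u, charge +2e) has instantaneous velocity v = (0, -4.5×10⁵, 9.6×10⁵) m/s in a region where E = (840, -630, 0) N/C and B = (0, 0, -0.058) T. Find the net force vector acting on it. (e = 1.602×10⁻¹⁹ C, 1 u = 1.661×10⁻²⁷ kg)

v×B = (2.61×10⁴, 0, 0) N/C.
E + v×B = (2.69×10⁴, -630, 0) N/C.
F = q(E + v×B) = (3.204×10⁻¹⁹ C)·(2.69×10⁴, -630, 0) = (8.63×10⁻¹⁵, -2.02×10⁻¹⁶, 0) N.

F ≈ (8.63×10⁻¹⁵, -2.02×10⁻¹⁶, 0) N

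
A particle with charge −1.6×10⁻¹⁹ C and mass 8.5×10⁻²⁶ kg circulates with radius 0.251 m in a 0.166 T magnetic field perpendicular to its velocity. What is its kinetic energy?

v = |q|Br/m, then KE = ½mv² = (qBr)²/(2m).
v = (1.6×10⁻¹⁹)(0.166)(0.251)/8.5×10⁻²⁶ ≈ 7.843×10⁴ m/s.
KE = ½(8.5×10⁻²⁶)(7.843×10⁴)² ≈ 2.61×10⁻¹⁶ J = 1630 eV.

KE ≈ 1630 eV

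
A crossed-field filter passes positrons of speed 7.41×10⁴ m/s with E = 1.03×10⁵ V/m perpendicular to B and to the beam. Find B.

Balance of forces in the selector: qE = qvB ⇒ B = E/v.
B = 1.03×10⁵/7.41×10⁴ = 1.39 T.

B = 1.39 T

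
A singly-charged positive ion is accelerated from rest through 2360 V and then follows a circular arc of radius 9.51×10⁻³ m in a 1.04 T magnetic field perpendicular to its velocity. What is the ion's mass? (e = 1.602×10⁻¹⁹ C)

m ≈ 3.32×10⁻²⁷ kg

Combine |q|V = ½mv² and r = mv/(|q|B): eliminate v to get m = qB²r²/(2V).
m = (1.602×10⁻¹⁹)(1.04)²(9.51×10⁻³)²/(2·2360) ≈ 3.32×10⁻²⁷ kg.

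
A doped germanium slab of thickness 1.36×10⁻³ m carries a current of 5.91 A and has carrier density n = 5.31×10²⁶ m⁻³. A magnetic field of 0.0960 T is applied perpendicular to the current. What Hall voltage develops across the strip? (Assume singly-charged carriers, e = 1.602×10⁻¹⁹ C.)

V_H = IB/(n e t).
V_H = (5.91)(0.0960)/((5.31×10²⁶)(1.602×10⁻¹⁹)(1.36×10⁻³)) ≈ 4.90×10⁻⁶ V.

V_H ≈ 4.90×10⁻⁶ V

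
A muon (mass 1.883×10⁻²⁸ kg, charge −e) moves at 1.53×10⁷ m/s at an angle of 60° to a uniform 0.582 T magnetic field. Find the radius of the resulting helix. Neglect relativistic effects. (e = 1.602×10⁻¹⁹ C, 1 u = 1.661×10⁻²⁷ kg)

r ≈ 0.0268 m

v⊥ = v sinθ = 1.53×10⁷·sin60° ≈ 1.325×10⁷ m/s.
r = m v⊥/(|q|B) = (1.883×10⁻²⁸)(1.325×10⁷)/((1.602×10⁻¹⁹)(0.582)) ≈ 0.0268 m.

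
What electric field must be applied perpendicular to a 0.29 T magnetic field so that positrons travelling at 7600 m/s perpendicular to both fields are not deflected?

For straight-line motion qE = qvB, so E = vB.
E = 7600 × 0.29 = 2200 V/m.

E = 2200 V/m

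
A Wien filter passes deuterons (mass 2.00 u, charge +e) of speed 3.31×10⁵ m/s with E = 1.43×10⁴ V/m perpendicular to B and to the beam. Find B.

Balance of forces in the selector: qE = qvB ⇒ B = E/v.
B = 1.43×10⁴/3.31×10⁵ = 0.0432 T.

B = 0.0432 T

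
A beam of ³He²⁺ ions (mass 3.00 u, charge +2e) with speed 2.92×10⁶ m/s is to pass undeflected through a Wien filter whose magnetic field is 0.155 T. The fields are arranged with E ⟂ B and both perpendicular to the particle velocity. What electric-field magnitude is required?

For straight-line motion qE = qvB, so E = vB.
E = 2.92×10⁶ × 0.155 = 4.53×10⁵ V/m.

E = 4.53×10⁵ V/m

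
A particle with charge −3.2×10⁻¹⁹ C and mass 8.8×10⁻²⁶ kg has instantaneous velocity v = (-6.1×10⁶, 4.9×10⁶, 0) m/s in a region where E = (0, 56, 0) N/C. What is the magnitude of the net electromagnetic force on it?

|F| ≈ 1.79×10⁻¹⁷ N

Only an electric field acts, so F = qE = (−3.2×10⁻¹⁹ C)·(0, 56.0, 0) = (0, -1.79×10⁻¹⁷, 0) N.
|F| = 1.79×10⁻¹⁷ N.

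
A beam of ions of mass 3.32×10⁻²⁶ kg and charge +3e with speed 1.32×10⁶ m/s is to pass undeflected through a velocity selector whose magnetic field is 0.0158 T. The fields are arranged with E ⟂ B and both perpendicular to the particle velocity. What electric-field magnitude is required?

For straight-line motion qE = qvB, so E = vB.
E = 1.32×10⁶ × 0.0158 = 2.09×10⁴ V/m.

E = 2.09×10⁴ V/m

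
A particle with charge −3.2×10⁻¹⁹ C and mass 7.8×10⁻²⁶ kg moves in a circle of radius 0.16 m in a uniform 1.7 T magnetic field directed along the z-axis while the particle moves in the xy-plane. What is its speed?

v ≈ 1.1×10⁶ m/s

From |q|vB = mv²/r, v = |q|Br/m.
v = (3.2×10⁻¹⁹)(1.7)(0.16)/7.8×10⁻²⁶ ≈ 1.1×10⁶ m/s.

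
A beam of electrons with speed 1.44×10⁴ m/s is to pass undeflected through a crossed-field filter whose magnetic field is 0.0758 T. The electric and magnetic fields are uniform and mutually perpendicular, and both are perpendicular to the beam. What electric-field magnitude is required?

E = 1090 V/m

For straight-line motion qE = qvB, so E = vB.
E = 1.44×10⁴ × 0.0758 = 1090 V/m.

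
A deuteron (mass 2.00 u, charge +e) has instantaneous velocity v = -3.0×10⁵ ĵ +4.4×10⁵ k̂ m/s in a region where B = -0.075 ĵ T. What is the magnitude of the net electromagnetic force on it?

|F| ≈ 5.29×10⁻¹⁵ N

v×B = (3.30×10⁴, 0, 0) N/C.
F = q v×B = (1.602×10⁻¹⁹ C)·(3.30×10⁴, 0, 0) = (5.29×10⁻¹⁵, 0, 0) N.
|F| = 5.29×10⁻¹⁵ N.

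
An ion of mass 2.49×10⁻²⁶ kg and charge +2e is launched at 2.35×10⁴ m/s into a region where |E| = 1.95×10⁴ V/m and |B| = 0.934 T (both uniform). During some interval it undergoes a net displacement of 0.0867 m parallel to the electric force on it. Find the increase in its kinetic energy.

ΔKE ≈ 5.42×10⁻¹⁶ J

The magnetic force is always ⟂ v and does no work; only the electric force changes KE.
ΔKE = F_E · d = |q|E d = (3.204×10⁻¹⁹)(1.95×10⁴)(0.0867) ≈ 5.42×10⁻¹⁶ J.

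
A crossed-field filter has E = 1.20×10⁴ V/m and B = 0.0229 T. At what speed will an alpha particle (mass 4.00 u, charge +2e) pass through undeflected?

v = 5.24×10⁵ m/s

Straight-line motion ⇒ electric and magnetic forces cancel, so E = vB.
v = E/B = 1.20×10⁴/0.0229 = 5.24×10⁵ m/s.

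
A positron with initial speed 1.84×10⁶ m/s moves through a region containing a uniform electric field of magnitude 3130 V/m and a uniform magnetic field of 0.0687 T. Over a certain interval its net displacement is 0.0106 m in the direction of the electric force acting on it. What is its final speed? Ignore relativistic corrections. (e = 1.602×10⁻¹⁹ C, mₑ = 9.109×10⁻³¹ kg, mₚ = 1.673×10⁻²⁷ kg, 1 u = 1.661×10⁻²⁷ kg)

B does no work; ΔKE = |q|E d.
½mv_f² = ½mv₀² + |q|Ed = ½(9.109×10⁻³¹)(1.84×10⁶)² + (1.602×10⁻¹⁹)(3130)(0.0106) ≈ 1.542×10⁻¹⁸ J + 5.315×10⁻¹⁸ J ≈ 6.857×10⁻¹⁸ J.
v_f = √(2·6.857×10⁻¹⁸/9.109×10⁻³¹) ≈ 3.88×10⁶ m/s.

v_f ≈ 3.88×10⁶ m/s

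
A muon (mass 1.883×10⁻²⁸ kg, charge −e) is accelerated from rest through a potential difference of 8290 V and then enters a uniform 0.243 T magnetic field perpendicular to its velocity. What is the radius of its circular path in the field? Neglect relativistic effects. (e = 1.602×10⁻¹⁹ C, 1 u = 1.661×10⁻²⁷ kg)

Acceleration: |q|V = ½mv² ⇒ v = √(2|q|V/m) = √(2·1.602×10⁻¹⁹·8290/1.883×10⁻²⁸) ≈ 3.756×10⁶ m/s.
In the field: r = mv/(|q|B) = (1.883×10⁻²⁸)(3.756×10⁶)/((1.602×10⁻¹⁹)(0.243)) ≈ 0.0182 m.

r ≈ 0.0182 m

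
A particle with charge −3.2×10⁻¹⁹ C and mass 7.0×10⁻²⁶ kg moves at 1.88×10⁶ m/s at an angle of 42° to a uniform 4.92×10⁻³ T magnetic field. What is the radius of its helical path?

r ≈ 55.9 m

v⊥ = v sinθ = 1.88×10⁶·sin42° ≈ 1.258×10⁶ m/s.
r = m v⊥/(|q|B) = (7.0×10⁻²⁶)(1.258×10⁶)/((3.2×10⁻¹⁹)(4.92×10⁻³)) ≈ 55.9 m.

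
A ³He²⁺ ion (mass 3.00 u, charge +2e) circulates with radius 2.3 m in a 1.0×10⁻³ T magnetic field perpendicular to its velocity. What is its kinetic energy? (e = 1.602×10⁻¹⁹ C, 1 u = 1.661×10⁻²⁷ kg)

v = |q|Br/m, then KE = ½mv² = (qBr)²/(2m).
v = (3.204×10⁻¹⁹)(1.0×10⁻³)(2.3)/4.983×10⁻²⁷ ≈ 1.479×10⁵ m/s.
KE = ½(4.983×10⁻²⁷)(1.479×10⁵)² ≈ 5.4×10⁻¹⁷ J = 340 eV.

KE ≈ 340 eV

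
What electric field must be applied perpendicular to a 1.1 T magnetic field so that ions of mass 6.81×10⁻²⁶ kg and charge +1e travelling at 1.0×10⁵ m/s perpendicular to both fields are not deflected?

E = 1.1×10⁵ V/m

For straight-line motion qE = qvB, so E = vB.
E = 1.0×10⁵ × 1.1 = 1.1×10⁵ V/m.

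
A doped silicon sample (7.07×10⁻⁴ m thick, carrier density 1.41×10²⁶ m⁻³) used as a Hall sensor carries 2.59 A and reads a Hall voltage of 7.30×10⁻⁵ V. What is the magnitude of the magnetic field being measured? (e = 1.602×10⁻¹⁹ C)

B ≈ 0.450 T

From V_H = IB/(n e t), B = V_H n e t / I.
B = (7.30×10⁻⁵)(1.41×10²⁶)(1.602×10⁻¹⁹)(7.07×10⁻⁴)/2.59 ≈ 0.450 T.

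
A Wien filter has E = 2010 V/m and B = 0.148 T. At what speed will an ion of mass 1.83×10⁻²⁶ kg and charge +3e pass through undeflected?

For undeflected motion the electric and magnetic forces balance: qE = qvB.
v = E/B = 2010/0.148 = 1.36×10⁴ m/s.

v = 1.36×10⁴ m/s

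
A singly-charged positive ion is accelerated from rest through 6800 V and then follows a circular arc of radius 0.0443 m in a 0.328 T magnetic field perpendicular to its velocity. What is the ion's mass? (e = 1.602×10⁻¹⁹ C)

m ≈ 2.49×10⁻²⁷ kg

Combine |q|V = ½mv² and r = mv/(|q|B): eliminate v to get m = qB²r²/(2V).
m = (1.602×10⁻¹⁹)(0.328)²(0.0443)²/(2·6800) ≈ 2.49×10⁻²⁷ kg.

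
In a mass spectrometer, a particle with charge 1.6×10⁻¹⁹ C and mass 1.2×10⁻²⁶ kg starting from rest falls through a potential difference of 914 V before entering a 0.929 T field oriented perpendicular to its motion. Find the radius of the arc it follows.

r ≈ 0.0126 m

Acceleration: |q|V = ½mv² ⇒ v = √(2|q|V/m) = √(2·1.6×10⁻¹⁹·914/1.2×10⁻²⁶) ≈ 1.561×10⁵ m/s.
In the field: r = mv/(|q|B) = (1.2×10⁻²⁶)(1.561×10⁵)/((1.6×10⁻¹⁹)(0.929)) ≈ 0.0126 m.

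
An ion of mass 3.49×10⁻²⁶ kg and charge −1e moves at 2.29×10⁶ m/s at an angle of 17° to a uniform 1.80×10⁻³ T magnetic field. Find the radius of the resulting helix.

v⊥ = v sinθ = 2.29×10⁶·sin17° ≈ 6.695×10⁵ m/s.
r = m v⊥/(|q|B) = (3.49×10⁻²⁶)(6.695×10⁵)/((1.602×10⁻¹⁹)(1.80×10⁻³)) ≈ 81.0 m.

r ≈ 81.0 m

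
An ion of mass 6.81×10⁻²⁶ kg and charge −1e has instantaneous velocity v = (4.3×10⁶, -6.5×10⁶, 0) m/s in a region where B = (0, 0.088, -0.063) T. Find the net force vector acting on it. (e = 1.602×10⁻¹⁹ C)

F ≈ (-6.56×10⁻¹⁴, -4.34×10⁻¹⁴, -6.06×10⁻¹⁴) N

v×B = (4.10×10⁵, 2.71×10⁵, 3.78×10⁵) N/C.
F = q v×B = (−1.602×10⁻¹⁹ C)·(4.10×10⁵, 2.71×10⁵, 3.78×10⁵) = (-6.56×10⁻¹⁴, -4.34×10⁻¹⁴, -6.06×10⁻¹⁴) N.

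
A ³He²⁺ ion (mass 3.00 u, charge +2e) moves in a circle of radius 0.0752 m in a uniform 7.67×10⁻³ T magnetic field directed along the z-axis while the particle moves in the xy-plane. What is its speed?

v ≈ 3.71×10⁴ m/s

From |q|vB = mv²/r, v = |q|Br/m.
v = (3.204×10⁻¹⁹)(7.67×10⁻³)(0.0752)/4.983×10⁻²⁷ ≈ 3.71×10⁴ m/s.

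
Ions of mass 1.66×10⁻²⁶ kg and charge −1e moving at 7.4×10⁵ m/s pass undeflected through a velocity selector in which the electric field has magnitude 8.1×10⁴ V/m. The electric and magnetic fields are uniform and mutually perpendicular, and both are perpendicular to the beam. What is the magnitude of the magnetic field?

B = 0.11 T

Balance of forces in the selector: qE = qvB ⇒ B = E/v.
B = 8.1×10⁴/7.4×10⁵ = 0.11 T.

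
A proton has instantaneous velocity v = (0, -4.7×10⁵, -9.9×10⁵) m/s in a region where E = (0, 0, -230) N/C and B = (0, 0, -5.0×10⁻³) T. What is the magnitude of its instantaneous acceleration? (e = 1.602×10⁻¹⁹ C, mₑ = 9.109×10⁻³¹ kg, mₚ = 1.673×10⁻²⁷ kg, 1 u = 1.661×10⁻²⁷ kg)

|a| ≈ 2.26×10¹¹ m/s²

v×B = (2350, 0, 0) N/C.
E + v×B = (2350, 0, -230) N/C.
F = q(E + v×B) = (1.602×10⁻¹⁹ C)·(2350, 0, -230) = (3.76×10⁻¹⁶, 0, -3.68×10⁻¹⁷) N.
|a| = |F|/m = 3.783×10⁻¹⁶/1.673×10⁻²⁷ ≈ 2.26×10¹¹ m/s².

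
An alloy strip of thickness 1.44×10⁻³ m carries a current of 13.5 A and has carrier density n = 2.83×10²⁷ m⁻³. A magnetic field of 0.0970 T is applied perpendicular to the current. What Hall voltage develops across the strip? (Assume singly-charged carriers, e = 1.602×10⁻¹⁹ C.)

V_H = IB/(n e t).
V_H = (13.5)(0.0970)/((2.83×10²⁷)(1.602×10⁻¹⁹)(1.44×10⁻³)) ≈ 2.01×10⁻⁶ V.

V_H ≈ 2.01×10⁻⁶ V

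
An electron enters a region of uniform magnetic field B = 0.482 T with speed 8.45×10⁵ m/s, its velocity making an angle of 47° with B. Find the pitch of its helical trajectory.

p ≈ 4.27×10⁻⁵ m

v∥ = v cosθ = 8.45×10⁵·cos47° ≈ 5.763×10⁵ m/s.
T = 2πm/(|q|B) = 2π(9.109×10⁻³¹)/((1.602×10⁻¹⁹)(0.482)) ≈ 7.412×10⁻¹¹ s.
pitch = v∥ T = (5.763×10⁵)(7.412×10⁻¹¹) ≈ 4.27×10⁻⁵ m.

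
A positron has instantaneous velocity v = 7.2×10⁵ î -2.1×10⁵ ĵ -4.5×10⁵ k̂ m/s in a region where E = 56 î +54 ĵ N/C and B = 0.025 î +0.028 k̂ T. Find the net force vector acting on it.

v×B = (-5880, -3.14×10⁴, 5250) N/C.
E + v×B = (-5820, -3.14×10⁴, 5250) N/C.
F = q(E + v×B) = (1.602×10⁻¹⁹ C)·(-5820, -3.14×10⁴, 5250) = (-9.33×10⁻¹⁶, -5.02×10⁻¹⁵, 8.41×10⁻¹⁶) N.

F ≈ (-9.33×10⁻¹⁶, -5.02×10⁻¹⁵, 8.41×10⁻¹⁶) N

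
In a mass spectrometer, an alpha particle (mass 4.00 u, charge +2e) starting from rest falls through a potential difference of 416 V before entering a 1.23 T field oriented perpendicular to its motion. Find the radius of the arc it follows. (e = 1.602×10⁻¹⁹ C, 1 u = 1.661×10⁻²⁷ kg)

r ≈ 3.38×10⁻³ m

Acceleration: |q|V = ½mv² ⇒ v = √(2|q|V/m) = √(2·3.204×10⁻¹⁹·416/6.644×10⁻²⁷) ≈ 2.003×10⁵ m/s.
In the field: r = mv/(|q|B) = (6.644×10⁻²⁷)(2.003×10⁵)/((3.204×10⁻¹⁹)(1.23)) ≈ 3.38×10⁻³ m.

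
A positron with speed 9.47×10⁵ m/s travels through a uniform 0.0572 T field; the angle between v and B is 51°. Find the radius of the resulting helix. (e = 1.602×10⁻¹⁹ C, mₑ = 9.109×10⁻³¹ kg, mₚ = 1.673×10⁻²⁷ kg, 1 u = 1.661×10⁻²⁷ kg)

r ≈ 7.32×10⁻⁵ m

v⊥ = v sinθ = 9.47×10⁵·sin51° ≈ 7.360×10⁵ m/s.
r = m v⊥/(|q|B) = (9.109×10⁻³¹)(7.360×10⁵)/((1.602×10⁻¹⁹)(0.0572)) ≈ 7.32×10⁻⁵ m.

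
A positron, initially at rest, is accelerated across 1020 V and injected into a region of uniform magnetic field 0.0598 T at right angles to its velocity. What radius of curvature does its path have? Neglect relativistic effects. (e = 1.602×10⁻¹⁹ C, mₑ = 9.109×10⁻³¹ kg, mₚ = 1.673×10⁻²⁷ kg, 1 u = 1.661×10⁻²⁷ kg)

r ≈ 1.80×10⁻³ m

Acceleration: |q|V = ½mv² ⇒ v = √(2|q|V/m) = √(2·1.602×10⁻¹⁹·1020/9.109×10⁻³¹) ≈ 1.894×10⁷ m/s.
In the field: r = mv/(|q|B) = (9.109×10⁻³¹)(1.894×10⁷)/((1.602×10⁻¹⁹)(0.0598)) ≈ 1.80×10⁻³ m.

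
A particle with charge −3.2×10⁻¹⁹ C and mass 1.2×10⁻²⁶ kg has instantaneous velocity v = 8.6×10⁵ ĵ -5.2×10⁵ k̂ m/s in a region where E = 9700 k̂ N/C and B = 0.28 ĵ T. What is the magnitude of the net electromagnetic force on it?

|F| ≈ 4.67×10⁻¹⁴ N

v×B = (1.46×10⁵, 0, 0) N/C.
E + v×B = (1.46×10⁵, 0, 9700) N/C.
F = q(E + v×B) = (−3.2×10⁻¹⁹ C)·(1.46×10⁵, 0, 9700) = (-4.66×10⁻¹⁴, 0, -3.10×10⁻¹⁵) N.
|F| = 4.67×10⁻¹⁴ N.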